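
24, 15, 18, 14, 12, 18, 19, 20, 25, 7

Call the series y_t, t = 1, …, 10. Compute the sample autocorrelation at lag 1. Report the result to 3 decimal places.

-0.219

Mean ȳ = (24 + 15 + 18 + 14 + 12 + 18 + 19 + 20 + 25 + 7)/10 = 17.2000
Numerator Σ_{t=1}^{9}(y_t−ȳ)(y_{t+1}−ȳ) = -58.0400
Denominator Σ(y_t−ȳ)² = 265.6000
r_1 = -58.0400 / 265.6000 = -0.219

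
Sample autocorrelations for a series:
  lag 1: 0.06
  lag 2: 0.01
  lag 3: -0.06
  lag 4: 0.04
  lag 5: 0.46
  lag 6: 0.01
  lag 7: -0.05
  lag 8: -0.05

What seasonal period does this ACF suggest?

The largest autocorrelation is r_5 = 0.46; the remaining lags stay at or below 0.06.
The dominant spike at lag 5 indicates a seasonal period of 5.

5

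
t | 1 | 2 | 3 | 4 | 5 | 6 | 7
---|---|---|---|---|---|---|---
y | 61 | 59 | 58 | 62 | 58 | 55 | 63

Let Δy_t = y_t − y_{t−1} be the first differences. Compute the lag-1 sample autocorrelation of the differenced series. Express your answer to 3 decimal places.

First differences Δy: -2, -1, 4, -4, -3, 8
Mean of differences = 0.3333
Numerator Σ(Δy_t−Δȳ)(Δy_{t+1}−Δȳ) = -28.7778
Denominator Σ(Δy_t−Δȳ)² = 109.3333
r_1(Δy) = -28.7778 / 109.3333 = -0.263

-0.263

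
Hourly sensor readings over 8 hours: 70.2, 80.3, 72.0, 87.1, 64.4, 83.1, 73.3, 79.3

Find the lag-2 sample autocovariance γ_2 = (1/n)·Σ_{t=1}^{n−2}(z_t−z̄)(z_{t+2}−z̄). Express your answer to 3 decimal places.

31.281

Mean z̄ = (70.2 + 80.3 + 72.0 + 87.1 + 64.4 + 83.1 + 73.3 + 79.3)/8 = 76.2125
Deviations: -6.0125, 4.0875, -4.2125, 10.8875, -11.8125, 6.8875, -2.9125, 3.0875
Σ_{t=1}^{6}(z_t−z̄)(z_{t+2}−z̄) = 250.2472
γ_2 = 250.2472 / 8 = 31.281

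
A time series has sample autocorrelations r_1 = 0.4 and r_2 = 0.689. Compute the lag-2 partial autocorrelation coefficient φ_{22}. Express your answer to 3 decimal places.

0.630

φ_{22} = (r_2 − r_1²) / (1 − r_1²)
r_1² = (0.4)² = 0.16
Numerator = 0.689 − 0.1600 = 0.5290; denominator = 1 − 0.1600 = 0.8400
φ_{22} = 0.5290 / 0.8400 = 0.630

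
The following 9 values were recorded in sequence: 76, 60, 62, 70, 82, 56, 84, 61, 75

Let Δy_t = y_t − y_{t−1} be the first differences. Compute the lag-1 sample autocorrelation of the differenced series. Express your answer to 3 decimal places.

-0.726

First differences Δy: -16, 2, 8, 12, -26, 28, -23, 14
Mean of differences = -0.1250
Numerator Σ(Δy_t−Δȳ)(Δy_{t+1}−Δȳ) = -1925.8906
Denominator Σ(Δy_t−Δȳ)² = 2652.8750
r_1(Δy) = -1925.8906 / 2652.8750 = -0.726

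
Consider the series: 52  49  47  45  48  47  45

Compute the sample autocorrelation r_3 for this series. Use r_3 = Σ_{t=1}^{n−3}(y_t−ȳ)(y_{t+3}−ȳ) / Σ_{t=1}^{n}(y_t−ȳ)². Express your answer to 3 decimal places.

-0.107

Mean ȳ = (52 + 49 + 47 + 45 + 48 + 47 + 45)/7 = 47.5714
Deviations from mean: 4.4286, 1.4286, -0.5714, -2.5714, 0.4286, -0.5714, -2.5714
Σ(y_t−ȳ)(y_{t+3}−ȳ) = (-11.3878) + (0.6122) + (0.3265) + (6.6122) = -3.8367
Denominator Σ(y_t−ȳ)² = 35.7143
r_3 = -3.8367 / 35.7143 = -0.107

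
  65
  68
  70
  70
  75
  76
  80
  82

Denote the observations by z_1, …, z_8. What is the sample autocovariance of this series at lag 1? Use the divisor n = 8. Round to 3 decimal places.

18.461

Mean z̄ = (65 + 68 + 70 + 70 + 75 + 76 + 80 + 82)/8 = 73.2500
Deviations: -8.2500, -5.2500, -3.2500, -3.2500, 1.7500, 2.7500, 6.7500, 8.7500
Σ_{t=1}^{7}(z_t−z̄)(z_{t+1}−z̄) = 147.6875
γ_1 = 147.6875 / 8 = 18.461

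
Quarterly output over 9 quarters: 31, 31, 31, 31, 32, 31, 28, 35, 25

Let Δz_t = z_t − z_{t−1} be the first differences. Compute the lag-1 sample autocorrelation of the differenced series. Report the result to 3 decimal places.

First differences Δz: 0, 0, 0, 1, -1, -3, 7, -10
Mean of differences = -0.7500
Numerator Σ(Δz_t−Δz̄)(Δz_{t+1}−Δz̄) = -86.5625
Denominator Σ(Δz_t−Δz̄)² = 155.5000
r_1(Δz) = -86.5625 / 155.5000 = -0.557

-0.557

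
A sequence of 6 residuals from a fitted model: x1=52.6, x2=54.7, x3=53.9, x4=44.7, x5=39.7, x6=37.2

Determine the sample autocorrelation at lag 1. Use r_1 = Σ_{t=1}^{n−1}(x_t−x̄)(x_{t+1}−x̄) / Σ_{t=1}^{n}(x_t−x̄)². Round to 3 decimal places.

Mean x̄ = (52.6 + 54.7 + 53.9 + 44.7 + 39.7 + 37.2)/6 = 47.1333
Σ(x_t−x̄)(x_{t+1}−x̄) = (41.3644) + (51.2011) + (-16.4656) + (18.0878) + (73.8378) = 168.0256
Denominator Σ(x_t−x̄)² = 292.7733
r_1 = 168.0256 / 292.7733 = 0.574

0.574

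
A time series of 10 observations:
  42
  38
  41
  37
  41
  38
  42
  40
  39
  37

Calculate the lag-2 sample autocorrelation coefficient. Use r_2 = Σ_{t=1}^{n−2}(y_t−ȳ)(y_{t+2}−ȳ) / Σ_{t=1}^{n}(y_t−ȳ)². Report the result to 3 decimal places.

0.406

Mean ȳ = (42 + 38 + 41 + 37 + 41 + 38 + 42 + 40 + 39 + 37)/10 = 39.5000
Numerator Σ_{t=1}^{8}(y_t−ȳ)(y_{t+2}−ȳ) = 14.0000
Denominator Σ(y_t−ȳ)² = 34.5000
r_2 = 14.0000 / 34.5000 = 0.406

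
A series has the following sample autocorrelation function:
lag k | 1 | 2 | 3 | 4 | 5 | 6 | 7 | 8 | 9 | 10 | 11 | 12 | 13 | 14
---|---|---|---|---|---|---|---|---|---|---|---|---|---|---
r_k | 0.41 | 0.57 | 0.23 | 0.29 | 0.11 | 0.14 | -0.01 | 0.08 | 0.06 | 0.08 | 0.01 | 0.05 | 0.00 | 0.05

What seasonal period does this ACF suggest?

The largest autocorrelation is r_2 = 0.57; the remaining lags stay at or below 0.41.
The dominant spike at lag 2 indicates a seasonal period of 2.

2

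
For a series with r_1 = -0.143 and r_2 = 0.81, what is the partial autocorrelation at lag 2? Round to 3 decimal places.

φ_{22} = (r_2 − r_1²) / (1 − r_1²)
r_1² = (-0.143)² = 0.020449
Numerator = 0.81 − 0.0204 = 0.7896; denominator = 1 − 0.0204 = 0.9796
φ_{22} = 0.7896 / 0.9796 = 0.806

0.806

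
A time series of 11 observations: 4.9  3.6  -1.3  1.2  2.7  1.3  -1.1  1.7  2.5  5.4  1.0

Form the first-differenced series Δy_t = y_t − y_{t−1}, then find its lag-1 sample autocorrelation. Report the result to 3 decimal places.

-0.199

First differences Δy: -1.3, -4.9, 2.5, 1.5, -1.4, -2.4, 2.8, 0.8, 2.9, -4.4
Mean of differences = -0.3900
Numerator Σ(Δy_t−Δȳ)(Δy_{t+1}−Δȳ) = -15.2401
Denominator Σ(Δy_t−Δȳ)² = 76.6490
r_1(Δy) = -15.2401 / 76.6490 = -0.199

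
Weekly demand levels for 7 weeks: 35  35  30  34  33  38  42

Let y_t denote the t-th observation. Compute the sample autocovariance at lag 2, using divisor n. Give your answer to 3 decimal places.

Mean ȳ = (35 + 35 + 30 + 34 + 33 + 38 + 42)/7 = 35.2857
Σ_{t=1}^{5}(y_t−ȳ)(y_{t+2}−ȳ) = -4.8776
γ_2 = -4.8776 / 7 = -0.697

-0.697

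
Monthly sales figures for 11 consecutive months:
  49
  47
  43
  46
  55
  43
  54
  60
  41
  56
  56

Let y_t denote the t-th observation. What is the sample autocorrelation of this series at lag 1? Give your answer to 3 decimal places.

Mean ȳ = (49 + 47 + 43 + 46 + 55 + 43 + 54 + 60 + 41 + 56 + 56)/11 = 50.0000
Numerator Σ_{t=1}^{10}(y_t−ȳ)(y_{t+1}−ȳ) = -99.0000
Denominator Σ(y_t−ȳ)² = 418.0000
r_1 = -99.0000 / 418.0000 = -0.237

-0.237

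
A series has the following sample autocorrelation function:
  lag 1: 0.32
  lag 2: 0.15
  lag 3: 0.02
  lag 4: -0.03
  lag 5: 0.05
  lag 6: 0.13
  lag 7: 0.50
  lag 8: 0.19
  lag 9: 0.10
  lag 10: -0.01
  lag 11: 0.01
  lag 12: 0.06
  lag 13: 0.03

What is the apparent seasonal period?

The largest autocorrelation is r_7 = 0.50; the remaining lags stay at or below 0.32. The elevated value at lag 1 (0.32), dropping to 0.15 at lag 2, reflects decaying short-term dependence rather than seasonality.
The dominant spike at lag 7 indicates a seasonal period of 7.

7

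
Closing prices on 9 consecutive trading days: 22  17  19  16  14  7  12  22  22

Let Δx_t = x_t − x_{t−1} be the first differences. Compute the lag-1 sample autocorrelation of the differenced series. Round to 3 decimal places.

0.088

First differences Δx: -5, 2, -3, -2, -7, 5, 10, 0
Mean of differences = 0.0000
Numerator Σ(Δx_t−Δx̄)(Δx_{t+1}−Δx̄) = 19.0000
Denominator Σ(Δx_t−Δx̄)² = 216.0000
r_1(Δx) = 19.0000 / 216.0000 = 0.088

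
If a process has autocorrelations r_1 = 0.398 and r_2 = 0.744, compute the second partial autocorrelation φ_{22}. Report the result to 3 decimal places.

0.696

φ_{22} = (r_2 − r_1²) / (1 − r_1²)
r_1² = (0.398)² = 0.158404
Numerator = 0.744 − 0.1584 = 0.5856; denominator = 1 − 0.1584 = 0.8416
φ_{22} = 0.5856 / 0.8416 = 0.696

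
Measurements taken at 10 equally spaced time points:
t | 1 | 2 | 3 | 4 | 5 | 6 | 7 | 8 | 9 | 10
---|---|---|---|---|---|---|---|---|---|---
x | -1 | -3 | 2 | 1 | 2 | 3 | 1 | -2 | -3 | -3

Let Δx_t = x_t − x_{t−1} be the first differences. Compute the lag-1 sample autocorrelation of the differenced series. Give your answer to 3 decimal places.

-0.177

First differences Δx: -2, 5, -1, 1, 1, -2, -3, -1, 0
Mean of differences = -0.2222
Numerator Σ(Δx_t−Δx̄)(Δx_{t+1}−Δx̄) = -8.0494
Denominator Σ(Δx_t−Δx̄)² = 45.5556
r_1(Δx) = -8.0494 / 45.5556 = -0.177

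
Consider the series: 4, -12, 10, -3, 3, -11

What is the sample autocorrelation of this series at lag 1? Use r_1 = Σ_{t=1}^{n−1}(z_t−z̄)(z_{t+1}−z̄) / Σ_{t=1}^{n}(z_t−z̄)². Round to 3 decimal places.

-0.636

Mean z̄ = (4 − 12 + 10 − 3 + 3 − 11)/6 = -1.5000
Deviations from mean: 5.5000, -10.5000, 11.5000, -1.5000, 4.5000, -9.5000
Σ(z_t−z̄)(z_{t+1}−z̄) = (-57.7500) + (-120.7500) + (-17.2500) + (-6.7500) + (-42.7500) = -245.2500
Denominator Σ(z_t−z̄)² = 385.5000
r_1 = -245.2500 / 385.5000 = -0.636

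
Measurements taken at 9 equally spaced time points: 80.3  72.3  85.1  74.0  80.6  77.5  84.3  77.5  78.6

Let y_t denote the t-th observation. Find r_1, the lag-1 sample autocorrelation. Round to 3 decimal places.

Mean ȳ = (80.3 + 72.3 + 85.1 + 74.0 + 80.6 + 77.5 + 84.3 + 77.5 + 78.6)/9 = 78.9111
Numerator Σ_{t=1}^{8}(y_t−ȳ)(y_{t+1}−ȳ) = -105.9390
Denominator Σ(y_t−ȳ)² = 144.0289
r_1 = -105.9390 / 144.0289 = -0.736

-0.736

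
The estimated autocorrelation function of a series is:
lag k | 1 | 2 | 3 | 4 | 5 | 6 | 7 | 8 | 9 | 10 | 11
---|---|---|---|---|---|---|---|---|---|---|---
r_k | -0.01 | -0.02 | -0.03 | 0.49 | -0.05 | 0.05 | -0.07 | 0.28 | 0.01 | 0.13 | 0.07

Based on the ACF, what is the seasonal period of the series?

4

The largest autocorrelation is r_4 = 0.49, with a weaker echo at lag 8 (0.28); the remaining lags stay at or below 0.13.
The dominant spike at lag 4 indicates a seasonal period of 4.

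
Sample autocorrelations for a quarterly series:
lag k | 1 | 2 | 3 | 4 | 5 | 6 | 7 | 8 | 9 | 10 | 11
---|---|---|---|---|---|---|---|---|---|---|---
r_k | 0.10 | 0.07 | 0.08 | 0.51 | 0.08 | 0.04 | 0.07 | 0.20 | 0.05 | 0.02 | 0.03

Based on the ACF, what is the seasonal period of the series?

The largest autocorrelation is r_4 = 0.51, with a weaker echo at lag 8 (0.20); the remaining lags stay at or below 0.10.
The dominant spike at lag 4 indicates a seasonal period of 4.

4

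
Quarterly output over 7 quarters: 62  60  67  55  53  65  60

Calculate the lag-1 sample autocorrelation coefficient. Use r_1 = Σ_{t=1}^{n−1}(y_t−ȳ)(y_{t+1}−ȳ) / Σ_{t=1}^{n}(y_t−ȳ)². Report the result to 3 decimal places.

-0.232

Mean ȳ = (62 + 60 + 67 + 55 + 53 + 65 + 60)/7 = 60.2857
Deviations from mean: 1.7143, -0.2857, 6.7143, -5.2857, -7.2857, 4.7143, -0.2857
Σ(y_t−ȳ)(y_{t+1}−ȳ) = (-0.4898) + (-1.9184) + (-35.4898) + (38.5102) + (-34.3469) + (-1.3469) = -35.0816
Denominator Σ(y_t−ȳ)² = 151.4286
r_1 = -35.0816 / 151.4286 = -0.232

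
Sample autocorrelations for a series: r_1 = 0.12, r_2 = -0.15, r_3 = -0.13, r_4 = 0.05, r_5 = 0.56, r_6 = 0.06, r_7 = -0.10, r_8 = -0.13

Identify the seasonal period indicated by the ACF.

5

The largest autocorrelation is r_5 = 0.56; the remaining lags stay at or below 0.12.
The dominant spike at lag 5 indicates a seasonal period of 5.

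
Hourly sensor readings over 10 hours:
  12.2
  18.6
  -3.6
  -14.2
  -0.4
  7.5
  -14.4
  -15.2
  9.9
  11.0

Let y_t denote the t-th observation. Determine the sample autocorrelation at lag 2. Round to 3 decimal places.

-0.559

Mean ȳ = (12.2 + 18.6 − 3.6 − 14.2 − 0.4 + 7.5 − 14.4 − 15.2 + 9.9 + 11.0)/10 = 1.1400
Numerator Σ_{t=1}^{8}(y_t−ȳ)(y_{t+2}−ȳ) = -787.7572
Denominator Σ(y_t−ȳ)² = 1410.2240
r_2 = -787.7572 / 1410.2240 = -0.559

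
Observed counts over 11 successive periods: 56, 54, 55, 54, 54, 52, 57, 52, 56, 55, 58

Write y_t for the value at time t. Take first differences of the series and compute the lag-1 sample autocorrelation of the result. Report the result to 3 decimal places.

-0.762

First differences Δy: -2, 1, -1, 0, -2, 5, -5, 4, -1, 3
Mean of differences = 0.2000
Numerator Σ(Δy_t−Δȳ)(Δy_{t+1}−Δȳ) = -65.2400
Denominator Σ(Δy_t−Δȳ)² = 85.6000
r_1(Δy) = -65.2400 / 85.6000 = -0.762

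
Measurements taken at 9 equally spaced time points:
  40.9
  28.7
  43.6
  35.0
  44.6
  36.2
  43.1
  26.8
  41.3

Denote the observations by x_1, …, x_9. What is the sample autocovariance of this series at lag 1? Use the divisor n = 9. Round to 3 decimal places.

-25.826

Mean x̄ = (40.9 + 28.7 + 43.6 + 35.0 + 44.6 + 36.2 + 43.1 + 26.8 + 41.3)/9 = 37.8000
Σ_{t=1}^{8}(x_t−x̄)(x_{t+1}−x̄) = -232.4300
γ_1 = -232.4300 / 9 = -25.826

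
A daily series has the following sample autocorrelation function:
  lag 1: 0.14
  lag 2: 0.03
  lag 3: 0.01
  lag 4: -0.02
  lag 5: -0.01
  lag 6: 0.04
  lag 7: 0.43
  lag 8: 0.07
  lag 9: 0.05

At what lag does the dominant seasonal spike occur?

7

The largest autocorrelation is r_7 = 0.43; the remaining lags stay at or below 0.14.
The dominant spike at lag 7 indicates a seasonal period of 7.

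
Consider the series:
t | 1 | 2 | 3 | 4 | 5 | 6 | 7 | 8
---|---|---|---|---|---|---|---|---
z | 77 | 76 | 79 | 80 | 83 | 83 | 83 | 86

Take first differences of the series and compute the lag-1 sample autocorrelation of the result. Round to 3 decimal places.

First differences Δz: -1, 3, 1, 3, 0, 0, 3
Mean of differences = 1.2857
Numerator Σ(Δz_t−Δz̄)(Δz_{t+1}−Δz̄) = -7.6531
Denominator Σ(Δz_t−Δz̄)² = 17.4286
r_1(Δz) = -7.6531 / 17.4286 = -0.439

-0.439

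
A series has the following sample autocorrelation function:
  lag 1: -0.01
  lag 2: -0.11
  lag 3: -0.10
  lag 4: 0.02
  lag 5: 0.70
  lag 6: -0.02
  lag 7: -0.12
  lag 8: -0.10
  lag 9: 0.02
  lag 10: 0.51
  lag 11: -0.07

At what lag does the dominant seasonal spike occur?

The largest autocorrelation is r_5 = 0.70, with a weaker echo at lag 10 (0.51); the remaining lags stay at or below 0.02.
The dominant spike at lag 5 indicates a seasonal period of 5.

5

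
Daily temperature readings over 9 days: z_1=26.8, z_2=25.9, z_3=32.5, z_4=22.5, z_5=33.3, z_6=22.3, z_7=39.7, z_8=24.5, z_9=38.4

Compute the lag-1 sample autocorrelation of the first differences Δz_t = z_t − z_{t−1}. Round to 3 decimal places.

First differences Δz: -0.9, 6.6, -10.0, 10.8, -11.0, 17.4, -15.2, 13.9
Mean of differences = 1.4500
Numerator Σ(Δz_t−Δz̄)(Δz_{t+1}−Δz̄) = -965.9725
Denominator Σ(Δz_t−Δz̄)² = 1092.2000
r_1(Δz) = -965.9725 / 1092.2000 = -0.884

-0.884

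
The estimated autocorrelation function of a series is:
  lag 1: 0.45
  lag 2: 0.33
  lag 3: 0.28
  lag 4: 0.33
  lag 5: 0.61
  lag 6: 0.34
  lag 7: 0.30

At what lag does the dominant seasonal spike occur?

5

The largest autocorrelation is r_5 = 0.61; the remaining lags stay at or below 0.45. The elevated value at lag 1 (0.45), dropping to 0.33 at lag 2, reflects decaying short-term dependence rather than seasonality.
The dominant spike at lag 5 indicates a seasonal period of 5.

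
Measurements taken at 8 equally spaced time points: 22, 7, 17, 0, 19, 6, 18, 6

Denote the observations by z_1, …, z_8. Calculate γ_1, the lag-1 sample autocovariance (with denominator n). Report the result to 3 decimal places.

-41.705

Mean z̄ = (22 + 7 + 17 + 0 + 19 + 6 + 18 + 6)/8 = 11.8750
Σ_{t=1}^{7}(z_t−z̄)(z_{t+1}−z̄) = -333.6406
γ_1 = -333.6406 / 8 = -41.705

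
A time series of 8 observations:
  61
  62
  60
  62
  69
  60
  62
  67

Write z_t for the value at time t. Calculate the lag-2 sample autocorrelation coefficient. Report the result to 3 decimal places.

Mean z̄ = (61 + 62 + 60 + 62 + 69 + 60 + 62 + 67)/8 = 62.8750
Deviations from mean: -1.8750, -0.8750, -2.8750, -0.8750, 6.1250, -2.8750, -0.8750, 4.1250
Σ(z_t−z̄)(z_{t+2}−z̄) = (5.3906) + (0.7656) + (-17.6094) + (2.5156) + (-5.3594) + (-11.8594) = -26.1563
Denominator Σ(z_t−z̄)² = 76.8750
r_2 = -26.1563 / 76.8750 = -0.340

-0.340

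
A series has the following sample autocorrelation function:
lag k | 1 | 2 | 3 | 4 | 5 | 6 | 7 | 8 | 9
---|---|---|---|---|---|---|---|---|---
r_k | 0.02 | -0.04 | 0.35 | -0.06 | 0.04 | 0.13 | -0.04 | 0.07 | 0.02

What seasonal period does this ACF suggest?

3

The largest autocorrelation is r_3 = 0.35; the remaining lags stay at or below 0.13.
The dominant spike at lag 3 indicates a seasonal period of 3.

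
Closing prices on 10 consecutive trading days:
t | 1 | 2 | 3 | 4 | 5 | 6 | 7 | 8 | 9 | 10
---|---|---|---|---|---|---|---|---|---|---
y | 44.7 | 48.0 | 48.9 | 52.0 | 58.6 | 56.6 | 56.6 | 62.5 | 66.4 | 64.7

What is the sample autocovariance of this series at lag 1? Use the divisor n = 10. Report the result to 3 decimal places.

Mean ȳ = (44.7 + 48.0 + 48.9 + 52.0 + 58.6 + 56.6 + 56.6 + 62.5 + 66.4 + 64.7)/10 = 55.9000
Σ_{t=1}^{9}(y_t−ȳ)(y_{t+1}−ȳ) = 329.2500
γ_1 = 329.2500 / 10 = 32.925

32.925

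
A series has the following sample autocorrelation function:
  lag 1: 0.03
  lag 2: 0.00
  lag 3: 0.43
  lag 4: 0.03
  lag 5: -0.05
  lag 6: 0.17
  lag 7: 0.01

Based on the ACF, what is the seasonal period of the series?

3

The largest autocorrelation is r_3 = 0.43, with a weaker echo at lag 6 (0.17); the remaining lags stay at or below 0.03.
The dominant spike at lag 3 indicates a seasonal period of 3.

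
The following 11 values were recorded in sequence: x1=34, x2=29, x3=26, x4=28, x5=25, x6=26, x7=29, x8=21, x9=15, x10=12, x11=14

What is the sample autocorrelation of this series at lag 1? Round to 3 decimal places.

0.635

Mean x̄ = (34 + 29 + 26 + 28 + 25 + 26 + 29 + 21 + 15 + 12 + 14)/11 = 23.5455
Numerator Σ_{t=1}^{10}(x_t−x̄)(x_{t+1}−x̄) = 321.5207
Denominator Σ(x_t−x̄)² = 506.7273
r_1 = 321.5207 / 506.7273 = 0.635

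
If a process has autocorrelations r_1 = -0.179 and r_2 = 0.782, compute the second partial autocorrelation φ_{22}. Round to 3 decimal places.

φ_{22} = (r_2 − r_1²) / (1 − r_1²)
r_1² = (-0.179)² = 0.032041
Numerator = 0.782 − 0.0320 = 0.7500; denominator = 1 − 0.0320 = 0.9680
φ_{22} = 0.7500 / 0.9680 = 0.775

0.775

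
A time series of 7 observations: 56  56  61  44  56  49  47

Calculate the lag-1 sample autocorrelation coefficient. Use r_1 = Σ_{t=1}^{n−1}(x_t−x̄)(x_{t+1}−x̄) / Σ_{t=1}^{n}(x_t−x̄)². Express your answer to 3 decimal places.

Mean x̄ = (56 + 56 + 61 + 44 + 56 + 49 + 47)/7 = 52.7143
Deviations from mean: 3.2857, 3.2857, 8.2857, -8.7143, 3.2857, -3.7143, -5.7143
Numerator Σ_{t=1}^{6}(x_t−x̄)(x_{t+1}−x̄) = -53.7959
Denominator Σ(x_t−x̄)² = 223.4286
r_1 = -53.7959 / 223.4286 = -0.241

-0.241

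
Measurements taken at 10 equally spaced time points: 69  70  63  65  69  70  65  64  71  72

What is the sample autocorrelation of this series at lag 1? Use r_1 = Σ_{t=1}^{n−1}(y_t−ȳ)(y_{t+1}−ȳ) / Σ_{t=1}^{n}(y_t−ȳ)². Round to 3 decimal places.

Mean ȳ = (69 + 70 + 63 + 65 + 69 + 70 + 65 + 64 + 71 + 72)/10 = 67.8000
Numerator Σ_{t=1}^{9}(y_t−ȳ)(y_{t+1}−ȳ) = 10.5600
Denominator Σ(y_t−ȳ)² = 93.6000
r_1 = 10.5600 / 93.6000 = 0.113

0.113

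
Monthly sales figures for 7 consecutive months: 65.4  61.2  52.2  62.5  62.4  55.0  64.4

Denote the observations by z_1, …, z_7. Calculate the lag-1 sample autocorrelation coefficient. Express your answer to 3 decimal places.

-0.325

Mean z̄ = (65.4 + 61.2 + 52.2 + 62.5 + 62.4 + 55.0 + 64.4)/7 = 60.4429
Deviations from mean: 4.9571, 0.7571, -8.2429, 2.0571, 1.9571, -5.4429, 3.9571
Numerator Σ_{t=1}^{6}(z_t−z̄)(z_{t+1}−z̄) = -47.6090
Denominator Σ(z_t−z̄)² = 146.4371
r_1 = -47.6090 / 146.4371 = -0.325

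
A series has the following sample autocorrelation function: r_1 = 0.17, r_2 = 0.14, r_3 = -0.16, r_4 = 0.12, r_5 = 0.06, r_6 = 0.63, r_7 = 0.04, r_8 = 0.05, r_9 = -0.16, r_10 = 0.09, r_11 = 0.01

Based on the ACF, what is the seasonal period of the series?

The largest autocorrelation is r_6 = 0.63; the remaining lags stay at or below 0.17.
The dominant spike at lag 6 indicates a seasonal period of 6.

6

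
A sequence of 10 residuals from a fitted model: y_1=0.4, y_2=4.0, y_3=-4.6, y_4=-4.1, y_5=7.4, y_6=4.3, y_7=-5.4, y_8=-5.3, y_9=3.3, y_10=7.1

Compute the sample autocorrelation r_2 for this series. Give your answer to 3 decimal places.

-0.762

Mean ȳ = (0.4 + 4.0 − 4.6 − 4.1 + 7.4 + 4.3 − 5.4 − 5.3 + 3.3 + 7.1)/10 = 0.7100
Numerator Σ_{t=1}^{8}(y_t−ȳ)(y_{t+2}−ȳ) = -183.6512
Denominator Σ(y_t−ȳ)² = 240.8890
r_2 = -183.6512 / 240.8890 = -0.762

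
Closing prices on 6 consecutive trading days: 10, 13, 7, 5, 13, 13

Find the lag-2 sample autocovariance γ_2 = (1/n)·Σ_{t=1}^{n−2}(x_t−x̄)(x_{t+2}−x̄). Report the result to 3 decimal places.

-6.287

Mean x̄ = (10 + 13 + 7 + 5 + 13 + 13)/6 = 10.1667
Σ_{t=1}^{4}(x_t−x̄)(x_{t+2}−x̄) = -37.7222
γ_2 = -37.7222 / 6 = -6.287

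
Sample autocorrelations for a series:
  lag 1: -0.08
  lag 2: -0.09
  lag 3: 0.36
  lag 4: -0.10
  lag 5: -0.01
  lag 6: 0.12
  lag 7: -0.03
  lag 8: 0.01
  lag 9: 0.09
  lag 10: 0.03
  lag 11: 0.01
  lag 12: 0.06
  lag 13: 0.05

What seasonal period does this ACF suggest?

The largest autocorrelation is r_3 = 0.36; the remaining lags stay at or below 0.12.
The dominant spike at lag 3 indicates a seasonal period of 3.

3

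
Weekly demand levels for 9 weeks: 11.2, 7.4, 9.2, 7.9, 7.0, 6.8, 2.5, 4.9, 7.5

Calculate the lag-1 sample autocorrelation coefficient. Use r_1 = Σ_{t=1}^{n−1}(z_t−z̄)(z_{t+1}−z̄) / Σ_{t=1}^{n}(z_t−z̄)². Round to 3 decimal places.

0.297

Mean z̄ = (11.2 + 7.4 + 9.2 + 7.9 + 7.0 + 6.8 + 2.5 + 4.9 + 7.5)/9 = 7.1556
Numerator Σ_{t=1}^{8}(z_t−z̄)(z_{t+1}−z̄) = 14.3291
Denominator Σ(z_t−z̄)² = 48.1822
r_1 = 14.3291 / 48.1822 = 0.297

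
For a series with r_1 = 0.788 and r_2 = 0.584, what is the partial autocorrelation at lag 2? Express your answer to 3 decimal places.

-0.097

φ_{22} = (r_2 − r_1²) / (1 − r_1²)
r_1² = (0.788)² = 0.620944
Numerator = 0.584 − 0.6209 = -0.0369; denominator = 1 − 0.6209 = 0.3791
φ_{22} = -0.0369 / 0.3791 = -0.097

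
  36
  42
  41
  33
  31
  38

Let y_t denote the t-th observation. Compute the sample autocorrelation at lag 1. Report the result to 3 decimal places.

0.177

Mean ȳ = (36 + 42 + 41 + 33 + 31 + 38)/6 = 36.8333
Σ(y_t−ȳ)(y_{t+1}−ȳ) = (-4.3056) + (21.5278) + (-15.9722) + (22.3611) + (-6.8056) = 16.8056
Denominator Σ(y_t−ȳ)² = 94.8333
r_1 = 16.8056 / 94.8333 = 0.177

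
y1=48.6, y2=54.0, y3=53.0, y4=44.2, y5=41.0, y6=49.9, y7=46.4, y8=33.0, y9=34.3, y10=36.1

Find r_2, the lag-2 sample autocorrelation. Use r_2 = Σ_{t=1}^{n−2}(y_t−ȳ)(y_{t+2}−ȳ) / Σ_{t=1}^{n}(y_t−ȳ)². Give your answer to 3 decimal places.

0.017

Mean ȳ = (48.6 + 54.0 + 53.0 + 44.2 + 41.0 + 49.9 + 46.4 + 33.0 + 34.3 + 36.1)/10 = 44.0500
Numerator Σ_{t=1}^{8}(y_t−ȳ)(y_{t+2}−ȳ) = 8.9200
Denominator Σ(y_t−ȳ)² = 529.2450
r_2 = 8.9200 / 529.2450 = 0.017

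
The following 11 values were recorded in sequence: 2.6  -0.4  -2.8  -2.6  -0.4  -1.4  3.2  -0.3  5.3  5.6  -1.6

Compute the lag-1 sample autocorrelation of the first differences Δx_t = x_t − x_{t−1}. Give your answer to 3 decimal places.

-0.247

First differences Δx: -3.0, -2.4, 0.2, 2.2, -1.0, 4.6, -3.5, 5.6, 0.3, -7.2
Mean of differences = -0.4200
Numerator Σ(Δx_t−Δx̄)(Δx_{t+1}−Δx̄) = -33.4764
Denominator Σ(Δx_t−Δx̄)² = 135.5760
r_1(Δx) = -33.4764 / 135.5760 = -0.247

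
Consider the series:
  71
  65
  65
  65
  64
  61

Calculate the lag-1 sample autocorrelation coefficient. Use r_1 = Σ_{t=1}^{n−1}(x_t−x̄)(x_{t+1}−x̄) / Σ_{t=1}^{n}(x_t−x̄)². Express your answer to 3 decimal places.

Mean x̄ = (71 + 65 + 65 + 65 + 64 + 61)/6 = 65.1667
Deviations from mean: 5.8333, -0.1667, -0.1667, -0.1667, -1.1667, -4.1667
Numerator Σ_{t=1}^{5}(x_t−x̄)(x_{t+1}−x̄) = 4.1389
Denominator Σ(x_t−x̄)² = 52.8333
r_1 = 4.1389 / 52.8333 = 0.078

0.078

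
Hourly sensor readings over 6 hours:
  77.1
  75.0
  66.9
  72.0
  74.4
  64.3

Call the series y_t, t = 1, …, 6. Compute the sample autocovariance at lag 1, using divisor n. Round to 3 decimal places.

Mean ȳ = (77.1 + 75.0 + 66.9 + 72.0 + 74.4 + 64.3)/6 = 71.6167
Deviations: 5.4833, 3.3833, -4.7167, 0.3833, 2.7833, -7.3167
Σ_{t=1}^{5}(y_t−ȳ)(y_{t+1}−ȳ) = -18.5119
γ_1 = -18.5119 / 6 = -3.085

-3.085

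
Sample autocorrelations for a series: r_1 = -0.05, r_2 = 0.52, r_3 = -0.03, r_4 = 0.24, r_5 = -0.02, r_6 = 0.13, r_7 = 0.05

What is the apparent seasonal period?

The largest autocorrelation is r_2 = 0.52, with a weaker echo at lag 4 (0.24); the remaining lags stay at or below 0.13.
The dominant spike at lag 2 indicates a seasonal period of 2.

2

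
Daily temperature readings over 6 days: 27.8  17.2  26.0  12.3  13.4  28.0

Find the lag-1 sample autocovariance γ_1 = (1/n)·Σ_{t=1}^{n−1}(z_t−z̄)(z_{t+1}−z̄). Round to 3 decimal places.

-13.123

Mean z̄ = (27.8 + 17.2 + 26.0 + 12.3 + 13.4 + 28.0)/6 = 20.7833
Σ_{t=1}^{5}(z_t−z̄)(z_{t+1}−z̄) = -78.7386
γ_1 = -78.7386 / 6 = -13.123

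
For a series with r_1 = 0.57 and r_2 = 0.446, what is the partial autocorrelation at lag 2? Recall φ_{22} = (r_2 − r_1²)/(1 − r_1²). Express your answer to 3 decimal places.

φ_{22} = (r_2 − r_1²) / (1 − r_1²)
r_1² = (0.57)² = 0.3249
Numerator = 0.446 − 0.3249 = 0.1211; denominator = 1 − 0.3249 = 0.6751
φ_{22} = 0.1211 / 0.6751 = 0.179

0.179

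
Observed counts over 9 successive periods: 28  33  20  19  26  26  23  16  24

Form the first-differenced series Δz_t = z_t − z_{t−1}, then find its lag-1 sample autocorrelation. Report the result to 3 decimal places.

-0.282

First differences Δz: 5, -13, -1, 7, 0, -3, -7, 8
Mean of differences = -0.5000
Numerator Σ(Δz_t−Δz̄)(Δz_{t+1}−Δz̄) = -102.7500
Denominator Σ(Δz_t−Δz̄)² = 364.0000
r_1(Δz) = -102.7500 / 364.0000 = -0.282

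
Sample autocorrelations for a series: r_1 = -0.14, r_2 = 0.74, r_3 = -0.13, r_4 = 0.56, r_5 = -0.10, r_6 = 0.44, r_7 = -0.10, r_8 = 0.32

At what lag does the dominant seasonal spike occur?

2

The largest autocorrelation is r_2 = 0.74, with weaker echoes at lags 4 (0.56), 6 (0.44) and 8 (0.32); the remaining lags stay at or below -0.10.
The dominant spike at lag 2 indicates a seasonal period of 2.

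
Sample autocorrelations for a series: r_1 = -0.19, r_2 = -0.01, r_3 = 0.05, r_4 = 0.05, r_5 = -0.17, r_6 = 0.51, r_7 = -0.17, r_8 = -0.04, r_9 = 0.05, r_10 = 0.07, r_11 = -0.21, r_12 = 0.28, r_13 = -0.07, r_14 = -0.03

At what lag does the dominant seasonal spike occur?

6

The largest autocorrelation is r_6 = 0.51, with a weaker echo at lag 12 (0.28); the remaining lags stay at or below 0.07.
The dominant spike at lag 6 indicates a seasonal period of 6.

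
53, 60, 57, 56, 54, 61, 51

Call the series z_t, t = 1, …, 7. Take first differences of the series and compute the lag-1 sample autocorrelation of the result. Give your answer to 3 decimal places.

-0.472

First differences Δz: 7, -3, -1, -2, 7, -10
Mean of differences = -0.3333
Numerator Σ(Δz_t−Δz̄)(Δz_{t+1}−Δz̄) = -99.7778
Denominator Σ(Δz_t−Δz̄)² = 211.3333
r_1(Δz) = -99.7778 / 211.3333 = -0.472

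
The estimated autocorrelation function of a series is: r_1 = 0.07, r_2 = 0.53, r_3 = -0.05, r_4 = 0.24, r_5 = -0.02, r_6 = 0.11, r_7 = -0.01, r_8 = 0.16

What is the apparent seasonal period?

The largest autocorrelation is r_2 = 0.53, with weaker echoes at lags 4 (0.24) and 8 (0.16); the remaining lags stay at or below 0.11.
The dominant spike at lag 2 indicates a seasonal period of 2.

2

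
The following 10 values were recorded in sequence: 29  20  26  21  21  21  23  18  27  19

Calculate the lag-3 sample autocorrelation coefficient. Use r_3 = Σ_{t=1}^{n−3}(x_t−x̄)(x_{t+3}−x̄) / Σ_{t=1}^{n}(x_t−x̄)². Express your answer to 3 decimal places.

-0.114

Mean x̄ = (29 + 20 + 26 + 21 + 21 + 21 + 23 + 18 + 27 + 19)/10 = 22.5000
Σ(x_t−x̄)(x_{t+3}−x̄) = (-9.7500) + (3.7500) + (-5.2500) + (-0.7500) + (6.7500) + (-6.7500) + (-1.7500) = -13.7500
Denominator Σ(x_t−x̄)² = 120.5000
r_3 = -13.7500 / 120.5000 = -0.114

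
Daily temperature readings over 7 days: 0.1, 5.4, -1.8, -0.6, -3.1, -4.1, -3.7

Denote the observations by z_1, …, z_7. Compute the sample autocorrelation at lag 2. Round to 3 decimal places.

Mean z̄ = (0.1 + 5.4 − 1.8 − 0.6 − 3.1 − 4.1 − 3.7)/7 = -1.1143
Deviations from mean: 1.2143, 6.5143, -0.6857, 0.5143, -1.9857, -2.9857, -2.5857
Σ(z_t−z̄)(z_{t+2}−z̄) = (-0.8327) + (3.3502) + (1.3616) + (-1.5355) + (5.1345) = 7.4782
Denominator Σ(z_t−z̄)² = 64.1886
r_2 = 7.4782 / 64.1886 = 0.117

0.117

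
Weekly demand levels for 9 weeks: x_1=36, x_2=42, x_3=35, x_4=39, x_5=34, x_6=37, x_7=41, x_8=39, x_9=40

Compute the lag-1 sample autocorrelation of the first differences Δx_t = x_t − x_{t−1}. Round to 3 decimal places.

First differences Δx: 6, -7, 4, -5, 3, 4, -2, 1
Mean of differences = 0.5000
Numerator Σ(Δx_t−Δx̄)(Δx_{t+1}−Δx̄) = -101.7500
Denominator Σ(Δx_t−Δx̄)² = 154.0000
r_1(Δx) = -101.7500 / 154.0000 = -0.661

-0.661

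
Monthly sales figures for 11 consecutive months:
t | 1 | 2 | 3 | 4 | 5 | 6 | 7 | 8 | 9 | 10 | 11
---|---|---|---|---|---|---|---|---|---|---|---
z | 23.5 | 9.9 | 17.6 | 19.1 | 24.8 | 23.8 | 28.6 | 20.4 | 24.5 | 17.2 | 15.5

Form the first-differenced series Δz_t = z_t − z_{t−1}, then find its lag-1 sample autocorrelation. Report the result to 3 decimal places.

First differences Δz: -13.6, 7.7, 1.5, 5.7, -1.0, 4.8, -8.2, 4.1, -7.3, -1.7
Mean of differences = -0.8000
Numerator Σ(Δz_t−Δz̄)(Δz_{t+1}−Δz̄) = -180.4200
Denominator Σ(Δz_t−Δz̄)² = 436.8600
r_1(Δz) = -180.4200 / 436.8600 = -0.413

-0.413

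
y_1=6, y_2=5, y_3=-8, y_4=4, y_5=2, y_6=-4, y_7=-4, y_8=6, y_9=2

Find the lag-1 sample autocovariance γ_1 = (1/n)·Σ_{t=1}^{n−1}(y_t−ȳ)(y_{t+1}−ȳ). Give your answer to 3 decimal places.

Mean ȳ = (6 + 5 − 8 + 4 + 2 − 4 − 4 + 6 + 2)/9 = 1.0000
Σ_{t=1}^{8}(y_t−ȳ)(y_{t+1}−ȳ) = -40.0000
γ_1 = -40.0000 / 9 = -4.444

-4.444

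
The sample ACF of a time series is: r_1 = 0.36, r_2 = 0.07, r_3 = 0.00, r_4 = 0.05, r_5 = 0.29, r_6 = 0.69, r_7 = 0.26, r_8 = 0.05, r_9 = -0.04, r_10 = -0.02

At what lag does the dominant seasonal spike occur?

6

The largest autocorrelation is r_6 = 0.69; the remaining lags stay at or below 0.36. The elevated value at lag 1 (0.36), dropping to 0.07 at lag 2, reflects decaying short-term dependence rather than seasonality.
The dominant spike at lag 6 indicates a seasonal period of 6.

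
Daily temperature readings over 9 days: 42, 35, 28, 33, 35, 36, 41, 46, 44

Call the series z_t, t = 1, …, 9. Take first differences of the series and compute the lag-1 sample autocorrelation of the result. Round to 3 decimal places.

First differences Δz: -7, -7, 5, 2, 1, 5, 5, -2
Mean of differences = 0.2500
Numerator Σ(Δz_t−Δz̄)(Δz_{t+1}−Δz̄) = 43.1875
Denominator Σ(Δz_t−Δz̄)² = 181.5000
r_1(Δz) = 43.1875 / 181.5000 = 0.238

0.238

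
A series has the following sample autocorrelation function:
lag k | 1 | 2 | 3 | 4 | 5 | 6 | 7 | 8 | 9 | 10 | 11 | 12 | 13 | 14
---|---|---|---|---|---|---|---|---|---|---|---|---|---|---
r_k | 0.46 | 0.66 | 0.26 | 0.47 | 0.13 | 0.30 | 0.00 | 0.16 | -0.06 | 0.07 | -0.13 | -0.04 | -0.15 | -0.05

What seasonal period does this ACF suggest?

2

The largest autocorrelation is r_2 = 0.66, with a weaker echo at lag 4 (0.47); the remaining lags stay at or below 0.46.
The dominant spike at lag 2 indicates a seasonal period of 2.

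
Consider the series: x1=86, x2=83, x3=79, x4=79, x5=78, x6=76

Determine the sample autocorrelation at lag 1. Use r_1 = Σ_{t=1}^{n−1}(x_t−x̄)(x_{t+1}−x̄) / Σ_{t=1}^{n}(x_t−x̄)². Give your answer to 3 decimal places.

Mean x̄ = (86 + 83 + 79 + 79 + 78 + 76)/6 = 80.1667
Deviations from mean: 5.8333, 2.8333, -1.1667, -1.1667, -2.1667, -4.1667
Σ(x_t−x̄)(x_{t+1}−x̄) = (16.5278) + (-3.3056) + (1.3611) + (2.5278) + (9.0278) = 26.1389
Denominator Σ(x_t−x̄)² = 66.8333
r_1 = 26.1389 / 66.8333 = 0.391

0.391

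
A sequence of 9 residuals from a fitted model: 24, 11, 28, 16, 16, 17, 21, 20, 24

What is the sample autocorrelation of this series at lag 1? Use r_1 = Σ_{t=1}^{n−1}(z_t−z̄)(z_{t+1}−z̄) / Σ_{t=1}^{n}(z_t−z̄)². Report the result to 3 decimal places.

Mean z̄ = (24 + 11 + 28 + 16 + 16 + 17 + 21 + 20 + 24)/9 = 19.6667
Numerator Σ_{t=1}^{8}(z_t−z̄)(z_{t+1}−z̄) = -118.7778
Denominator Σ(z_t−z̄)² = 218.0000
r_1 = -118.7778 / 218.0000 = -0.545

-0.545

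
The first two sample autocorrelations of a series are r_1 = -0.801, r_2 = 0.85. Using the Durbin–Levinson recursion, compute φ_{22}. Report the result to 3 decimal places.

φ_{22} = (r_2 − r_1²) / (1 − r_1²)
r_1² = (-0.801)² = 0.641601
Numerator = 0.85 − 0.6416 = 0.2084; denominator = 1 − 0.6416 = 0.3584
φ_{22} = 0.2084 / 0.3584 = 0.581

0.581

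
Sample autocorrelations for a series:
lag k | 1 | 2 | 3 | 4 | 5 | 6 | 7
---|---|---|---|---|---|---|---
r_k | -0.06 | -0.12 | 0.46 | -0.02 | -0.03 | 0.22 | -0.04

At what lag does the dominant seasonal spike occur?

The largest autocorrelation is r_3 = 0.46, with a weaker echo at lag 6 (0.22); the remaining lags stay at or below -0.02.
The dominant spike at lag 3 indicates a seasonal period of 3.

3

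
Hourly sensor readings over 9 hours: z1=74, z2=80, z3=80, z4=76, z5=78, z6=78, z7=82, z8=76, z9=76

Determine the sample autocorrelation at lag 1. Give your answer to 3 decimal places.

Mean z̄ = (74 + 80 + 80 + 76 + 78 + 78 + 82 + 76 + 76)/9 = 77.7778
Numerator Σ_{t=1}^{8}(z_t−z̄)(z_{t+1}−z̄) = -11.1605
Denominator Σ(z_t−z̄)² = 51.5556
r_1 = -11.1605 / 51.5556 = -0.216

-0.216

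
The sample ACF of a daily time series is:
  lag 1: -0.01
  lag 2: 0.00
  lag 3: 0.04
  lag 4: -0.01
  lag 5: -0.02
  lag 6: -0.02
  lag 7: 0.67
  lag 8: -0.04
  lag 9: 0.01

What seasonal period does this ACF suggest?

7

The largest autocorrelation is r_7 = 0.67; the remaining lags stay at or below 0.04.
The dominant spike at lag 7 indicates a seasonal period of 7.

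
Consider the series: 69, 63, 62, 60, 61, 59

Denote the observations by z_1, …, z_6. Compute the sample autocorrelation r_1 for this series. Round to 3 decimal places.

Mean z̄ = (69 + 63 + 62 + 60 + 61 + 59)/6 = 62.3333
Σ(z_t−z̄)(z_{t+1}−z̄) = (4.4444) + (-0.2222) + (0.7778) + (3.1111) + (4.4444) = 12.5556
Denominator Σ(z_t−z̄)² = 63.3333
r_1 = 12.5556 / 63.3333 = 0.198

0.198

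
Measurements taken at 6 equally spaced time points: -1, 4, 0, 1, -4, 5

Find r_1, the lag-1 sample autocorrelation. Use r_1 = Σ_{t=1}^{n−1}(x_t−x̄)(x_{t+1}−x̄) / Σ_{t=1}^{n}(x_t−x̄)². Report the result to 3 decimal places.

-0.539

Mean x̄ = (-1 + 4 + 0 + 1 − 4 + 5)/6 = 0.8333
Deviations from mean: -1.8333, 3.1667, -0.8333, 0.1667, -4.8333, 4.1667
Σ(x_t−x̄)(x_{t+1}−x̄) = (-5.8056) + (-2.6389) + (-0.1389) + (-0.8056) + (-20.1389) = -29.5278
Denominator Σ(x_t−x̄)² = 54.8333
r_1 = -29.5278 / 54.8333 = -0.539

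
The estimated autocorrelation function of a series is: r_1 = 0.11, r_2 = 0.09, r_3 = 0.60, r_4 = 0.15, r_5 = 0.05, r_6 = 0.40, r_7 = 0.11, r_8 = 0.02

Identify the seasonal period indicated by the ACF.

The largest autocorrelation is r_3 = 0.60, with a weaker echo at lag 6 (0.40); the remaining lags stay at or below 0.15.
The dominant spike at lag 3 indicates a seasonal period of 3.

3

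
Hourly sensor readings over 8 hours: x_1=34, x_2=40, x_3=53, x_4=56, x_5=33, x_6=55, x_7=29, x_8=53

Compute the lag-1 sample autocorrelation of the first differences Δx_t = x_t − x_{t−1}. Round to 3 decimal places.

First differences Δx: 6, 13, 3, -23, 22, -26, 24
Mean of differences = 2.7143
Numerator Σ(Δx_t−Δx̄)(Δx_{t+1}−Δx̄) = -1631.5102
Denominator Σ(Δx_t−Δx̄)² = 2427.4286
r_1(Δx) = -1631.5102 / 2427.4286 = -0.672

-0.672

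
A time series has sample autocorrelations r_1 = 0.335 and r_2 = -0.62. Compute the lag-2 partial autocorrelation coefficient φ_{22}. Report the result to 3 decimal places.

φ_{22} = (r_2 − r_1²) / (1 − r_1²)
r_1² = (0.335)² = 0.112225
Numerator = -0.62 − 0.1122 = -0.7322; denominator = 1 − 0.1122 = 0.8878
φ_{22} = -0.7322 / 0.8878 = -0.825

-0.825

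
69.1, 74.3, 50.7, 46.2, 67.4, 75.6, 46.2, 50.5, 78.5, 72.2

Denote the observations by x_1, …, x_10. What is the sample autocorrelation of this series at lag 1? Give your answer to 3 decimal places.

Mean x̄ = (69.1 + 74.3 + 50.7 + 46.2 + 67.4 + 75.6 + 46.2 + 50.5 + 78.5 + 72.2)/10 = 63.0700
Numerator Σ_{t=1}^{9}(x_t−x̄)(x_{t+1}−x̄) = 66.2871
Denominator Σ(x_t−x̄)² = 1539.8810
r_1 = 66.2871 / 1539.8810 = 0.043

0.043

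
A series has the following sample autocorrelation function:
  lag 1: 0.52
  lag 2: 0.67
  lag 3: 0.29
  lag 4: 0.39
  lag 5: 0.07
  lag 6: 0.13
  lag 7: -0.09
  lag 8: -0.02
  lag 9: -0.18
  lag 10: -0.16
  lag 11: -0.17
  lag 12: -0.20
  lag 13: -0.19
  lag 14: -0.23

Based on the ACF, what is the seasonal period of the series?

2

The largest autocorrelation is r_2 = 0.67; the remaining lags stay at or below 0.52.
The dominant spike at lag 2 indicates a seasonal period of 2.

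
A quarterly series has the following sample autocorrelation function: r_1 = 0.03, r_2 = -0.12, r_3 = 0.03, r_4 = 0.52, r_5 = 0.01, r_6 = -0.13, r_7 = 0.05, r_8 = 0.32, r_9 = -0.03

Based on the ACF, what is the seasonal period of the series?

The largest autocorrelation is r_4 = 0.52, with a weaker echo at lag 8 (0.32); the remaining lags stay at or below 0.05.
The dominant spike at lag 4 indicates a seasonal period of 4.

4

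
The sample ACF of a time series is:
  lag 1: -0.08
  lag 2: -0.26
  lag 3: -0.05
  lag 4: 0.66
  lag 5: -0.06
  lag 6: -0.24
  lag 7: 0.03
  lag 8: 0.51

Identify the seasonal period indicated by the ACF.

The largest autocorrelation is r_4 = 0.66, with a weaker echo at lag 8 (0.51); the remaining lags stay at or below 0.03.
The dominant spike at lag 4 indicates a seasonal period of 4.

4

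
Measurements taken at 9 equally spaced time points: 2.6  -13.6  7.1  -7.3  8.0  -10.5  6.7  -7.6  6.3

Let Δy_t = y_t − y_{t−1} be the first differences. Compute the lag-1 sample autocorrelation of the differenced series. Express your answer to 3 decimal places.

-0.878

First differences Δy: -16.2, 20.7, -14.4, 15.3, -18.5, 17.2, -14.3, 13.9
Mean of differences = 0.4625
Numerator Σ(Δy_t−Δȳ)(Δy_{t+1}−Δȳ) = -1902.7089
Denominator Σ(Δy_t−Δȳ)² = 2166.4588
r_1(Δy) = -1902.7089 / 2166.4588 = -0.878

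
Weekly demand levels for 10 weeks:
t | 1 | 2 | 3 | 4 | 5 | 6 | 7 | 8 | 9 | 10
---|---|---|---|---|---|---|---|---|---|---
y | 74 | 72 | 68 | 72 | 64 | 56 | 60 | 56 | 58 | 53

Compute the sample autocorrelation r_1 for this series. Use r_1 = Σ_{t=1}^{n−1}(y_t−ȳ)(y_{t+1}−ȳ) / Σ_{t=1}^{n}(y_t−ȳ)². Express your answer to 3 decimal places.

Mean ȳ = (74 + 72 + 68 + 72 + 64 + 56 + 60 + 56 + 58 + 53)/10 = 63.3000
Numerator Σ_{t=1}^{9}(y_t−ȳ)(y_{t+1}−ȳ) = 317.3100
Denominator Σ(y_t−ȳ)² = 540.1000
r_1 = 317.3100 / 540.1000 = 0.588

0.588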